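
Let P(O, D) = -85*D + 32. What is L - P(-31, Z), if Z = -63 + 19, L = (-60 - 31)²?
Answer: 4509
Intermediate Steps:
L = 8281 (L = (-91)² = 8281)
Z = -44
P(O, D) = 32 - 85*D
L - P(-31, Z) = 8281 - (32 - 85*(-44)) = 8281 - (32 + 3740) = 8281 - 1*3772 = 8281 - 3772 = 4509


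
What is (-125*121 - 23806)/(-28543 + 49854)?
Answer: -38931/21311 ≈ -1.8268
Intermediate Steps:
(-125*121 - 23806)/(-28543 + 49854) = (-15125 - 23806)/21311 = -38931*1/21311 = -38931/21311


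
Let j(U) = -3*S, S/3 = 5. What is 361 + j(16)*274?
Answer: -11969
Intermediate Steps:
S = 15 (S = 3*5 = 15)
j(U) = -45 (j(U) = -3*15 = -45)
361 + j(16)*274 = 361 - 45*274 = 361 - 12330 = -11969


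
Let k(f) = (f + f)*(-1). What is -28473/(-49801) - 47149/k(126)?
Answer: 2355242545/12549852 ≈ 187.67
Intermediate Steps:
k(f) = -2*f (k(f) = (2*f)*(-1) = -2*f)
-28473/(-49801) - 47149/k(126) = -28473/(-49801) - 47149/((-2*126)) = -28473*(-1/49801) - 47149/(-252) = 28473/49801 - 47149*(-1/252) = 28473/49801 + 47149/252 = 2355242545/12549852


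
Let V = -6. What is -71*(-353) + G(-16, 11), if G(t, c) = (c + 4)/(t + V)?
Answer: 551371/22 ≈ 25062.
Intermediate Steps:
G(t, c) = (4 + c)/(-6 + t) (G(t, c) = (c + 4)/(t - 6) = (4 + c)/(-6 + t))
-71*(-353) + G(-16, 11) = -71*(-353) + (4 + 11)/(-6 - 16) = 25063 + 15/(-22) = 25063 - 1/22*15 = 25063 - 15/22 = 551371/22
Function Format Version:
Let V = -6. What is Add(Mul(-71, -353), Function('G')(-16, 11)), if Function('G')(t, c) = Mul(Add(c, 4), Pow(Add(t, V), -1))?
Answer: Rational(551371, 22) ≈ 25062.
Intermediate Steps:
Function('G')(t, c) = Mul(Pow(Add(-6, t), -1), Add(4, c)) (Function('G')(t, c) = Mul(Add(c, 4), Pow(Add(t, -6), -1)) = Mul(Add(4, c), Pow(Add(-6, t), -1)) = Mul(Pow(Add(-6, t), -1), Add(4, c)))
Add(Mul(-71, -353), Function('G')(-16, 11)) = Add(Mul(-71, -353), Mul(Pow(Add(-6, -16), -1), Add(4, 11))) = Add(25063, Mul(Pow(-22, -1), 15)) = Add(25063, Mul(Rational(-1, 22), 15)) = Add(25063, Rational(-15, 22)) = Rational(551371, 22)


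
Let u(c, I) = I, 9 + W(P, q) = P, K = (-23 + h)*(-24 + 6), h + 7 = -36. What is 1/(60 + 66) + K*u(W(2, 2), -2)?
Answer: -299375/126 ≈ -2376.0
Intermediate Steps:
h = -43 (h = -7 - 36 = -43)
K = 1188 (K = (-23 - 43)*(-24 + 6) = -66*(-18) = 1188)
W(P, q) = -9 + P
1/(60 + 66) + K*u(W(2, 2), -2) = 1/(60 + 66) + 1188*(-2) = 1/126 - 2376 = -299375/126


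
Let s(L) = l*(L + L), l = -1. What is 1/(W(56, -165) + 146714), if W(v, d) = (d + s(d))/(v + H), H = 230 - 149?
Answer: 137/20099983 ≈ 6.8159e-6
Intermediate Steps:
s(L) = -2*L (s(L) = -(L + L) = -2*L)
H = 81
W(v, d) = -d/(81 + v) (W(v, d) = (d - 2*d)/(v + 81) = (-d)/(81 + v) = -d/(81 + v))
1/(W(56, -165) + 146714) = 1/(-1*(-165)/(81 + 56) + 146714) = 1/(-1*(-165)/137 + 146714) = 1/(-1*(-165)*1/137 + 146714) = 1/(165/137 + 146714) = 1/(20099983/137) = 137/20099983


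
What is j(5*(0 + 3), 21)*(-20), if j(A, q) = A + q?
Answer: -720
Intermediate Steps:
j(5*(0 + 3), 21)*(-20) = (5*(0 + 3) + 21)*(-20) = (5*3 + 21)*(-20) = (15 + 21)*(-20) = 36*(-20) = -720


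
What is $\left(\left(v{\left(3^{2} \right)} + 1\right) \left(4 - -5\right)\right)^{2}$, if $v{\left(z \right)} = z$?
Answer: $8100$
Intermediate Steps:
$\left(\left(v{\left(3^{2} \right)} + 1\right) \left(4 - -5\right)\right)^{2} = \left(\left(3^{2} + 1\right) \left(4 - -5\right)\right)^{2} = \left(\left(9 + 1\right) \left(4 + 5\right)\right)^{2} = \left(10 \cdot 9\right)^{2} = 90^{2} = 8100$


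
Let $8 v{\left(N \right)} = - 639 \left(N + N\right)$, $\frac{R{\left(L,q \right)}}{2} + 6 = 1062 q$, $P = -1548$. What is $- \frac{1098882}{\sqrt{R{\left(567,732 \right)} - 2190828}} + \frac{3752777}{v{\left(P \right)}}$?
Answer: $\frac{3752777}{247293} + \frac{183147 i \sqrt{159018}}{53006} \approx 15.175 + 1377.8 i$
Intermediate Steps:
$R{\left(L,q \right)} = -12 + 2124 q$ ($R{\left(L,q \right)} = -12 + 2 \cdot 1062 q = -12 + 2124 q$)
$v{\left(N \right)} = - \frac{639 N}{4}$ ($v{\left(N \right)} = \frac{\left(-639\right) \left(N + N\right)}{8} = \frac{\left(-639\right) 2 N}{8} = \frac{\left(-1278\right) N}{8} = - \frac{639 N}{4}$)
$- \frac{1098882}{\sqrt{R{\left(567,732 \right)} - 2190828}} + \frac{3752777}{v{\left(P \right)}} = - \frac{1098882}{\sqrt{\left(-12 + 2124 \cdot 732\right) - 2190828}} + \frac{3752777}{\left(- \frac{639}{4}\right) \left(-1548\right)} = - \frac{1098882}{\sqrt{\left(-12 + 1554768\right) - 2190828}} + \frac{3752777}{247293} = - \frac{1098882}{\sqrt{1554756 - 2190828}} + 3752777 \cdot \frac{1}{247293} = - \frac{1098882}{\sqrt{-636072}} + \frac{3752777}{247293} = - \frac{1098882}{2 i \sqrt{159018}} + \frac{3752777}{247293} = - 1098882 \left(- \frac{i \sqrt{159018}}{318036}\right) + \frac{3752777}{247293} = \frac{183147 i \sqrt{159018}}{53006} + \frac{3752777}{247293} = \frac{3752777}{247293} + \frac{183147 i \sqrt{159018}}{53006}$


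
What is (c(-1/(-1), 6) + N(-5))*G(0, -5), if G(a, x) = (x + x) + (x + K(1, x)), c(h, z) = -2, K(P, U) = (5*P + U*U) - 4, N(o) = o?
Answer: -77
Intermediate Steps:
K(P, U) = -4 + U**2 + 5*P (K(P, U) = (5*P + U**2) - 4 = (U**2 + 5*P) - 4 = -4 + U**2 + 5*P)
G(a, x) = 1 + x**2 + 3*x (G(a, x) = (x + x) + (x + (-4 + x**2 + 5*1)) = 2*x + (x + (-4 + x**2 + 5)) = 2*x + (x + (1 + x**2)) = 2*x + (1 + x + x**2) = 1 + x**2 + 3*x)
(c(-1/(-1), 6) + N(-5))*G(0, -5) = (-2 - 5)*(1 + (-5)**2 + 3*(-5)) = -7*(1 + 25 - 15) = -7*11 = -77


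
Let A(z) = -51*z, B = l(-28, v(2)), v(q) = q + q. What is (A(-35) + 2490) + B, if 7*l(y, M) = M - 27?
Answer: 29902/7 ≈ 4271.7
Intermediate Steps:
v(q) = 2*q
l(y, M) = -27/7 + M/7 (l(y, M) = (M - 27)/7 = (-27 + M)/7 = -27/7 + M/7)
B = -23/7 (B = -27/7 + (2*2)/7 = -27/7 + (⅐)*4 = -27/7 + 4/7 = -23/7 ≈ -3.2857)
(A(-35) + 2490) + B = (-51*(-35) + 2490) - 23/7 = (1785 + 2490) - 23/7 = 4275 - 23/7 = 29902/7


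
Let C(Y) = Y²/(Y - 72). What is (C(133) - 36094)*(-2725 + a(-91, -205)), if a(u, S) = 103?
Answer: 5726565990/61 ≈ 9.3878e+7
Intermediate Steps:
C(Y) = Y²/(-72 + Y)
(C(133) - 36094)*(-2725 + a(-91, -205)) = (133²/(-72 + 133) - 36094)*(-2725 + 103) = (17689/61 - 36094)*(-2622) = -2184045/61*(-2622) = 5726565990/61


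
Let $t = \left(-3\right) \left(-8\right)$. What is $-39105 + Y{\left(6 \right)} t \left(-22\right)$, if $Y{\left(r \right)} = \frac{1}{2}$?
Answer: $-39369$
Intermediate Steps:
$Y{\left(r \right)} = \frac{1}{2}$
$t = 24$
$-39105 + Y{\left(6 \right)} t \left(-22\right) = -39105 + \frac{1}{2} \cdot 24 \left(-22\right) = -39105 + 12 \left(-22\right) = -39105 - 264 = -39369$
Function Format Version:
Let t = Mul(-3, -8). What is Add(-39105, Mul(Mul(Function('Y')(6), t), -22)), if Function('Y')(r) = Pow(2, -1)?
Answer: -39369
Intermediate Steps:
Function('Y')(r) = Rational(1, 2)
t = 24
Add(-39105, Mul(Mul(Function('Y')(6), t), -22)) = Add(-39105, Mul(Mul(Rational(1, 2), 24), -22)) = Add(-39105, Mul(12, -22)) = Add(-39105, -264) = -39369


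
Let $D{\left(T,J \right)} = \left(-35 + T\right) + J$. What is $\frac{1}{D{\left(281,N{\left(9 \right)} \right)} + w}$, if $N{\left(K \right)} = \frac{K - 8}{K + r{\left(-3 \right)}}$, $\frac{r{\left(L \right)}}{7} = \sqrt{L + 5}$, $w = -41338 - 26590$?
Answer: $- \frac{1150603}{77875721383} - \frac{7 \sqrt{2}}{77875721383} \approx -1.4775 \cdot 10^{-5}$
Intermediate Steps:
$w = -67928$ ($w = -41338 - 26590 = -67928$)
$r{\left(L \right)} = 7 \sqrt{5 + L}$ ($r{\left(L \right)} = 7 \sqrt{L + 5} = 7 \sqrt{5 + L}$)
$N{\left(K \right)} = \frac{-8 + K}{K + 7 \sqrt{2}}$ ($N{\left(K \right)} = \frac{K - 8}{K + 7 \sqrt{5 - 3}} = \frac{-8 + K}{K + 7 \sqrt{2}}$)
$D{\left(T,J \right)} = -35 + J + T$
$\frac{1}{D{\left(281,N{\left(9 \right)} \right)} + w} = \frac{1}{\left(-35 + \frac{-8 + 9}{9 + 7 \sqrt{2}} + 281\right) - 67928} = \frac{1}{\left(-35 + \frac{1}{9 + 7 \sqrt{2}} \cdot 1 + 281\right) - 67928} = \frac{1}{\left(-35 + \frac{1}{9 + 7 \sqrt{2}} + 281\right) - 67928} = \frac{1}{\left(246 + \frac{1}{9 + 7 \sqrt{2}}\right) - 67928} = \frac{1}{-67682 + \frac{1}{9 + 7 \sqrt{2}}}$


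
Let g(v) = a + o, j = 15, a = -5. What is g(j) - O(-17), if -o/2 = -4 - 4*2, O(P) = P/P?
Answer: 18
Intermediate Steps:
O(P) = 1
o = 24 (o = -2*(-4 - 4*2) = -2*(-4 - 8) = -2*(-12) = 24)
g(v) = 19 (g(v) = -5 + 24 = 19)
g(j) - O(-17) = 19 - 1*1 = 19 - 1 = 18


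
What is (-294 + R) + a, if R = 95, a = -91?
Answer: -290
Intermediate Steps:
(-294 + R) + a = (-294 + 95) - 91 = -199 - 91 = -290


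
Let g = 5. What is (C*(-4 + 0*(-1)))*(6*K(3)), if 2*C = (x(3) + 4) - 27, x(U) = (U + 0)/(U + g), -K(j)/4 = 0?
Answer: 0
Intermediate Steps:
K(j) = 0 (K(j) = -4*0 = 0)
x(U) = U/(5 + U) (x(U) = (U + 0)/(U + 5) = U/(5 + U))
C = -181/16 (C = ((3/(5 + 3) + 4) - 27)/2 = ((3/8 + 4) - 27)/2 = (35/8 - 27)/2 = (½)*(-181/8) = -181/16 ≈ -11.313)
(C*(-4 + 0*(-1)))*(6*K(3)) = (-181*(-4 + 0*(-1))/16)*(6*0) = -181*(-4 + 0)/16*0 = -181/16*(-4)*0 = (181/4)*0 = 0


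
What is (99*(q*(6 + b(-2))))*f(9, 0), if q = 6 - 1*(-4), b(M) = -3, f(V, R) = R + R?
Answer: 0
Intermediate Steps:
f(V, R) = 2*R
q = 10 (q = 6 + 4 = 10)
(99*(q*(6 + b(-2))))*f(9, 0) = (99*(10*(6 - 3)))*(2*0) = (99*(10*3))*0 = (99*30)*0 = 2970*0 = 0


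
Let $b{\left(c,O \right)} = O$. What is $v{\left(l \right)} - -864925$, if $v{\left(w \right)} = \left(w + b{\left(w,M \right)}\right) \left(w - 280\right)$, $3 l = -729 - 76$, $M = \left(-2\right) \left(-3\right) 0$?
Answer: $\frac{9108550}{9} \approx 1.0121 \cdot 10^{6}$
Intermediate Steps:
$M = 0$ ($M = 6 \cdot 0 = 0$)
$l = - \frac{805}{3}$ ($l = \frac{-729 - 76}{3} = \frac{1}{3} \left(-805\right) = - \frac{805}{3} \approx -268.33$)
$v{\left(w \right)} = w \left(-280 + w\right)$ ($v{\left(w \right)} = \left(w + 0\right) \left(w - 280\right) = w \left(-280 + w\right)$)
$v{\left(l \right)} - -864925 = - \frac{805 \left(-280 - \frac{805}{3}\right)}{3} - -864925 = \left(- \frac{805}{3}\right) \left(- \frac{1645}{3}\right) + 864925 = \frac{1324225}{9} + 864925 = \frac{9108550}{9}$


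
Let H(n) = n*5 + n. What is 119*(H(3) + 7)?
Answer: 2975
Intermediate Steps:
H(n) = 6*n (H(n) = 5*n + n = 6*n)
119*(H(3) + 7) = 119*(6*3 + 7) = 119*(18 + 7) = 119*25 = 2975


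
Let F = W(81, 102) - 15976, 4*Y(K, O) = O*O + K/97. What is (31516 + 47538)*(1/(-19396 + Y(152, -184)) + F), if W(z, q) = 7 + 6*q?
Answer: -643659279080993/530183 ≈ -1.2140e+9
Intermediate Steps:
Y(K, O) = O**2/4 + K/388 (Y(K, O) = (O*O + K/97)/4 = (O**2 + K*(1/97))/4 = (O**2 + K/97)/4 = O**2/4 + K/388)
F = -15357 (F = (7 + 6*102) - 15976 = (7 + 612) - 15976 = 619 - 15976 = -15357)
(31516 + 47538)*(1/(-19396 + Y(152, -184)) + F) = (31516 + 47538)*(1/(-19396 + ((1/4)*(-184)**2 + (1/388)*152)) - 15357) = 79054*(1/(-19396 + ((1/4)*33856 + 38/97)) - 15357) = 79054*(1/(-19396 + (8464 + 38/97)) - 15357) = 79054*(1/(-19396 + 821046/97) - 15357) = 79054*(1/(-1060366/97) - 15357) = 79054*(-97/1060366 - 15357) = 79054*(-16284040759/1060366) = -643659279080993/530183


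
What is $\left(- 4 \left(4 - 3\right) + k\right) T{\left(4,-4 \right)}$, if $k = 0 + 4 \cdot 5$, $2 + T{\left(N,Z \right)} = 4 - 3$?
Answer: $-16$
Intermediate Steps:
$T{\left(N,Z \right)} = -1$ ($T{\left(N,Z \right)} = -2 + \left(4 - 3\right) = -2 + 1 = -1$)
$k = 20$ ($k = 0 + 20 = 20$)
$\left(- 4 \left(4 - 3\right) + k\right) T{\left(4,-4 \right)} = \left(- 4 \left(4 - 3\right) + 20\right) \left(-1\right) = \left(\left(-4\right) 1 + 20\right) \left(-1\right) = \left(-4 + 20\right) \left(-1\right) = 16 \left(-1\right) = -16$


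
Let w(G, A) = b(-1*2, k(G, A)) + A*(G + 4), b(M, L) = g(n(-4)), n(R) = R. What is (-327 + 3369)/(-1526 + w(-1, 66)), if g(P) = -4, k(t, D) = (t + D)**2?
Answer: -169/74 ≈ -2.2838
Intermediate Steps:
k(t, D) = (D + t)**2
b(M, L) = -4
w(G, A) = -4 + A*(4 + G) (w(G, A) = -4 + A*(G + 4) = -4 + A*(4 + G))
(-327 + 3369)/(-1526 + w(-1, 66)) = (-327 + 3369)/(-1526 + (-4 + 4*66 + 66*(-1))) = 3042/(-1526 + (-4 + 264 - 66)) = 3042/(-1526 + 194) = 3042/(-1332) = 3042*(-1/1332) = -169/74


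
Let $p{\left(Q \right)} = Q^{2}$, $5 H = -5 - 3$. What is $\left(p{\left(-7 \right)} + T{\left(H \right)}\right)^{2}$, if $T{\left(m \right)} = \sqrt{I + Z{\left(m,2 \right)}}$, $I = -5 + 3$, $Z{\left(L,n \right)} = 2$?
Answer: $2401$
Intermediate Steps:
$H = - \frac{8}{5}$ ($H = \frac{-5 - 3}{5} = \frac{1}{5} \left(-8\right) = - \frac{8}{5} \approx -1.6$)
$I = -2$
$T{\left(m \right)} = 0$ ($T{\left(m \right)} = \sqrt{-2 + 2} = \sqrt{0} = 0$)
$\left(p{\left(-7 \right)} + T{\left(H \right)}\right)^{2} = \left(\left(-7\right)^{2} + 0\right)^{2} = \left(49 + 0\right)^{2} = 49^{2} = 2401$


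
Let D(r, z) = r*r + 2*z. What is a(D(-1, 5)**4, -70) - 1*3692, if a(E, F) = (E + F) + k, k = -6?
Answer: 10873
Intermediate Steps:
D(r, z) = r**2 + 2*z
a(E, F) = -6 + E + F (a(E, F) = (E + F) - 6 = -6 + E + F)
a(D(-1, 5)**4, -70) - 1*3692 = (-6 + ((-1)**2 + 2*5)**4 - 70) - 1*3692 = (-6 + (1 + 10)**4 - 70) - 3692 = (-6 + 11**4 - 70) - 3692 = (-6 + 14641 - 70) - 3692 = 14565 - 3692 = 10873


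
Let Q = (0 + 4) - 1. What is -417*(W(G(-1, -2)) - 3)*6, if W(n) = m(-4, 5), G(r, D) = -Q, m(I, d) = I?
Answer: 17514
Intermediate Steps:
Q = 3 (Q = 4 - 1 = 3)
G(r, D) = -3 (G(r, D) = -1*3 = -3)
W(n) = -4
-417*(W(G(-1, -2)) - 3)*6 = -417*(-4 - 3)*6 = -(-2919)*6 = -417*(-42) = 17514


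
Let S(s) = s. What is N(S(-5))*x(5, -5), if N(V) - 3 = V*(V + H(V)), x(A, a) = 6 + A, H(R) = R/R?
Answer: 253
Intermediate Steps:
H(R) = 1
N(V) = 3 + V*(1 + V) (N(V) = 3 + V*(V + 1) = 3 + V*(1 + V))
N(S(-5))*x(5, -5) = (3 - 5 + (-5)²)*(6 + 5) = (3 - 5 + 25)*11 = 23*11 = 253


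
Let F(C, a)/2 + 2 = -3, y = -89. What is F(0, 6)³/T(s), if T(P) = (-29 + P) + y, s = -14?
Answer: 250/33 ≈ 7.5758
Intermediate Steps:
F(C, a) = -10 (F(C, a) = -4 + 2*(-3) = -4 - 6 = -10)
T(P) = -118 + P (T(P) = (-29 + P) - 89 = -118 + P)
F(0, 6)³/T(s) = (-10)³/(-118 - 14) = -1000/(-132) = -1000*(-1/132) = 250/33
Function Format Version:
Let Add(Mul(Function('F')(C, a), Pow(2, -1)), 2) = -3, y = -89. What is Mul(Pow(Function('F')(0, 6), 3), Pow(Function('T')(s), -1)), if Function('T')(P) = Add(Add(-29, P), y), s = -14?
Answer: Rational(250, 33) ≈ 7.5758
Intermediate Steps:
Function('F')(C, a) = -10 (Function('F')(C, a) = Add(-4, Mul(2, -3)) = Add(-4, -6) = -10)
Function('T')(P) = Add(-118, P) (Function('T')(P) = Add(Add(-29, P), -89) = Add(-118, P))
Mul(Pow(Function('F')(0, 6), 3), Pow(Function('T')(s), -1)) = Mul(Pow(-10, 3), Pow(Add(-118, -14), -1)) = Mul(-1000, Pow(-132, -1)) = Mul(-1000, Rational(-1, 132)) = Rational(250, 33)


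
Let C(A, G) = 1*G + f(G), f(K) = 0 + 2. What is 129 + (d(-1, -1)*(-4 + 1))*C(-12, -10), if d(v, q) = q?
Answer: 105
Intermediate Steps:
f(K) = 2
C(A, G) = 2 + G (C(A, G) = 1*G + 2 = G + 2 = 2 + G)
129 + (d(-1, -1)*(-4 + 1))*C(-12, -10) = 129 + (-(-4 + 1))*(2 - 10) = 129 - 1*(-3)*(-8) = 129 + 3*(-8) = 129 - 24 = 105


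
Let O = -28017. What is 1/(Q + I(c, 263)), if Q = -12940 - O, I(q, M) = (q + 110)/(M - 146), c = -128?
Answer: 13/195999 ≈ 6.6327e-5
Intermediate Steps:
I(q, M) = (110 + q)/(-146 + M)
Q = 15077 (Q = -12940 - 1*(-28017) = -12940 + 28017 = 15077)
1/(Q + I(c, 263)) = 1/(15077 + (110 - 128)/(-146 + 263)) = 1/(15077 - 18/117) = 1/(15077 + (1/117)*(-18)) = 1/(15077 - 2/13) = 1/(195999/13) = 13/195999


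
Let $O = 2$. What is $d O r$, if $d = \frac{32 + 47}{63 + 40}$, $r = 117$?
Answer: $\frac{18486}{103} \approx 179.48$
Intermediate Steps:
$d = \frac{79}{103} \approx 0.76699$
$d O r = \frac{79}{103} \cdot 2 \cdot 117 = \frac{158}{103} \cdot 117 = \frac{18486}{103}$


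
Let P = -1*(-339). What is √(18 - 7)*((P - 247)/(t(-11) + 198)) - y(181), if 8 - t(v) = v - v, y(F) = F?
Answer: -181 + 46*√11/103 ≈ -179.52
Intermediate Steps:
P = 339
t(v) = 8 (t(v) = 8 - (v - v) = 8 - 1*0 = 8 + 0 = 8)
√(18 - 7)*((P - 247)/(t(-11) + 198)) - y(181) = √(18 - 7)*((339 - 247)/(8 + 198)) - 1*181 = √11*(92/206) - 181 = √11*(92*(1/206)) - 181 = √11*(46/103) - 181 = 46*√11/103 - 181 = -181 + 46*√11/103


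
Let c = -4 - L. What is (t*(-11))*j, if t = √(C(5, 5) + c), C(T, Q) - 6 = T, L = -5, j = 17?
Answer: -374*√3 ≈ -647.79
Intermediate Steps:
C(T, Q) = 6 + T
c = 1 (c = -4 - 1*(-5) = -4 + 5 = 1)
t = 2*√3 (t = √((6 + 5) + 1) = √(11 + 1) = √12 = 2*√3 ≈ 3.4641)
(t*(-11))*j = ((2*√3)*(-11))*17 = -22*√3*17 = -374*√3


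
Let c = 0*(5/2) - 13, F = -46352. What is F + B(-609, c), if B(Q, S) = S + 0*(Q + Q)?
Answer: -46365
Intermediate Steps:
c = -13 (c = 0*((½)*5) - 13 = 0*(5/2) - 13 = 0 - 13 = -13)
B(Q, S) = S (B(Q, S) = S + 0*(2*Q) = S + 0 = S)
F + B(-609, c) = -46352 - 13 = -46365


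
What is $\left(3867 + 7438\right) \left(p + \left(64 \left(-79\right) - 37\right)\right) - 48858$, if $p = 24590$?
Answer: $220364727$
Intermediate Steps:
$\left(3867 + 7438\right) \left(p + \left(64 \left(-79\right) - 37\right)\right) - 48858 = \left(3867 + 7438\right) \left(24590 + \left(64 \left(-79\right) - 37\right)\right) - 48858 = 11305 \left(24590 - 5093\right) - 48858 = 11305 \cdot 19497 - 48858 = 220413585 - 48858 = 220364727$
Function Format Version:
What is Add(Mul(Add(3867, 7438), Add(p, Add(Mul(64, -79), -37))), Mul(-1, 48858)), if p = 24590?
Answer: 220364727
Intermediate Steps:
Add(Mul(Add(3867, 7438), Add(p, Add(Mul(64, -79), -37))), Mul(-1, 48858)) = Add(Mul(Add(3867, 7438), Add(24590, Add(Mul(64, -79), -37))), Mul(-1, 48858)) = Add(Mul(11305, Add(24590, Add(-5056, -37))), -48858) = Add(Mul(11305, Add(24590, -5093)), -48858) = Add(Mul(11305, 19497), -48858) = Add(220413585, -48858) = 220364727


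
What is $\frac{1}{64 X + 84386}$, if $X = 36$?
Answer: $\frac{1}{86690} \approx 1.1535 \cdot 10^{-5}$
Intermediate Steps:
$\frac{1}{64 X + 84386} = \frac{1}{64 \cdot 36 + 84386} = \frac{1}{2304 + 84386} = \frac{1}{86690}$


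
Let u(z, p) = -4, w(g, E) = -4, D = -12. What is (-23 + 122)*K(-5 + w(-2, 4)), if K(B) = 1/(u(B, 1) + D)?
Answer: -99/16 ≈ -6.1875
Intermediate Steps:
K(B) = -1/16 (K(B) = 1/(-4 - 12) = 1/(-16) = -1/16)
(-23 + 122)*K(-5 + w(-2, 4)) = (-23 + 122)*(-1/16) = 99*(-1/16) = -99/16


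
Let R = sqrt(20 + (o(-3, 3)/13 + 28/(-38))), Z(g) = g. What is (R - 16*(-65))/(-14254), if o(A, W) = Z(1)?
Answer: -520/7127 - sqrt(1179919)/3520738 ≈ -0.073271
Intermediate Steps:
o(A, W) = 1
R = sqrt(1179919)/247 (R = sqrt(20 + (1/13 + 28/(-38))) = sqrt(20 + (1*(1/13) + 28*(-1/38))) = sqrt(20 + (1/13 - 14/19)) = sqrt(20 - 163/247) = sqrt(4777/247) = sqrt(1179919)/247 ≈ 4.3977)
(R - 16*(-65))/(-14254) = (sqrt(1179919)/247 - 16*(-65))/(-14254) = (sqrt(1179919)/247 + 1040)*(-1/14254) = (1040 + sqrt(1179919)/247)*(-1/14254) = -520/7127 - sqrt(1179919)/3520738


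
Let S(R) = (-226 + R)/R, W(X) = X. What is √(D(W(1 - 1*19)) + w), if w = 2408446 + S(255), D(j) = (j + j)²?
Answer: √156693480945/255 ≈ 1552.3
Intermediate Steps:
S(R) = (-226 + R)/R
D(j) = 4*j² (D(j) = (2*j)² = 4*j²)
w = 614153759/255 (w = 2408446 + (-226 + 255)/255 = 2408446 + (1/255)*29 = 2408446 + 29/255 = 614153759/255 ≈ 2.4084e+6)
√(D(W(1 - 1*19)) + w) = √(4*(1 - 1*19)² + 614153759/255) = √(4*(1 - 19)² + 614153759/255) = √(4*(-18)² + 614153759/255) = √(4*324 + 614153759/255) = √(1296 + 614153759/255) = √(614484239/255) = √156693480945/255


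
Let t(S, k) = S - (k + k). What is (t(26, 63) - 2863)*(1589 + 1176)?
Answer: -8192695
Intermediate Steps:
t(S, k) = S - 2*k
(t(26, 63) - 2863)*(1589 + 1176) = ((26 - 2*63) - 2863)*(1589 + 1176) = ((26 - 126) - 2863)*2765 = (-100 - 2863)*2765 = -2963*2765 = -8192695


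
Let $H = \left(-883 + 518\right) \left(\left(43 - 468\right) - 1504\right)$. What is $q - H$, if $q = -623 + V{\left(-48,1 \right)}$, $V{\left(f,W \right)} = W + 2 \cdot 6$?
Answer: $-704695$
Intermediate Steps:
$V{\left(f,W \right)} = 12 + W$ ($V{\left(f,W \right)} = W + 12 = 12 + W$)
$q = -610$ ($q = -623 + \left(12 + 1\right) = -623 + 13 = -610$)
$H = 704085$ ($H = - 365 \left(-425 - 1504\right) = \left(-365\right) \left(-1929\right) = 704085$)
$q - H = -610 - 704085 = -704695$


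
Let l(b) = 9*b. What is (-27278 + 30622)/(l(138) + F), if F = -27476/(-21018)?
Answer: 8785524/3266479 ≈ 2.6896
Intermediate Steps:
F = 13738/10509 (F = -27476*(-1/21018) = 13738/10509 ≈ 1.3073)
(-27278 + 30622)/(l(138) + F) = (-27278 + 30622)/(9*138 + 13738/10509) = 3344/(1242 + 13738/10509) = 3344/(13065916/10509) = 3344*(10509/13065916) = 8785524/3266479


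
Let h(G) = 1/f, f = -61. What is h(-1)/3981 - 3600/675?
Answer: -1295153/242841 ≈ -5.3333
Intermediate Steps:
h(G) = -1/61 (h(G) = 1/(-61) = -1/61)
h(-1)/3981 - 3600/675 = -1/61/3981 - 3600/675 = -1/61*1/3981 - 3600*1/675 = -1/242841 - 16/3 = -1295153/242841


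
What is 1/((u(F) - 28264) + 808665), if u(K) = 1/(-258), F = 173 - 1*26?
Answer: 258/201343457 ≈ 1.2814e-6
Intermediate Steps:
F = 147 (F = 173 - 26 = 147)
u(K) = -1/258
1/((u(F) - 28264) + 808665) = 1/((-1/258 - 28264) + 808665) = 1/(-7292113/258 + 808665) = 1/(201343457/258) = 258/201343457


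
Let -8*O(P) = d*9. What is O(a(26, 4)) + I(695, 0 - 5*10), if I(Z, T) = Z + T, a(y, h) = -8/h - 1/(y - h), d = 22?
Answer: 2481/4 ≈ 620.25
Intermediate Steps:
a(y, h) = -1/(y - h) - 8/h
I(Z, T) = T + Z
O(P) = -99/4 (O(P) = -11*9/4 = -⅛*198 = -99/4)
O(a(26, 4)) + I(695, 0 - 5*10) = -99/4 + ((0 - 5*10) + 695) = -99/4 + ((0 - 50) + 695) = -99/4 + (-50 + 695) = -99/4 + 645 = 2481/4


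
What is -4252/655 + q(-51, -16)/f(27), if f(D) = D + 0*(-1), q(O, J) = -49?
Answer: -146899/17685 ≈ -8.3064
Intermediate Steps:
f(D) = D (f(D) = D + 0 = D)
-4252/655 + q(-51, -16)/f(27) = -4252/655 - 49/27 = -146899/17685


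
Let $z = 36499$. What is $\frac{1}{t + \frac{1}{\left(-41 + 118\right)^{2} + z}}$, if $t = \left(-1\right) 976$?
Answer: $- \frac{42428}{41409727} \approx -0.0010246$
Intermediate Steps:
$t = -976$
$\frac{1}{t + \frac{1}{\left(-41 + 118\right)^{2} + z}} = \frac{1}{-976 + \frac{1}{\left(-41 + 118\right)^{2} + 36499}} = \frac{1}{-976 + \frac{1}{77^{2} + 36499}} = \frac{1}{-976 + \frac{1}{5929 + 36499}} = \frac{1}{-976 + \frac{1}{42428}} = \frac{1}{- \frac{41409727}{42428}} = - \frac{42428}{41409727}$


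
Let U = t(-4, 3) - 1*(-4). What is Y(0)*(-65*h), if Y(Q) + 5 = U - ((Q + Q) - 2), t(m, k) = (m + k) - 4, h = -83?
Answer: -21580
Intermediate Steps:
t(m, k) = -4 + k + m (t(m, k) = (k + m) - 4 = -4 + k + m)
U = -1 (U = (-4 + 3 - 4) - 1*(-4) = -5 + 4 = -1)
Y(Q) = -4 - 2*Q (Y(Q) = -5 + (-1 - ((Q + Q) - 2)) = -5 + (-1 - (2*Q - 2)) = -5 + (-1 - (-2 + 2*Q)) = -5 + (-1 + (2 - 2*Q)) = -5 + (1 - 2*Q) = -4 - 2*Q)
Y(0)*(-65*h) = (-4 - 2*0)*(-65*(-83)) = (-4 + 0)*5395 = -4*5395 = -21580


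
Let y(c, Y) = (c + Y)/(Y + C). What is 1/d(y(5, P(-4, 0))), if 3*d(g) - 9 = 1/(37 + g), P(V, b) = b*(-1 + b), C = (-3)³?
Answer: 994/2991 ≈ 0.33233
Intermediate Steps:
C = -27
y(c, Y) = (Y + c)/(-27 + Y) (y(c, Y) = (c + Y)/(Y - 27) = (Y + c)/(-27 + Y))
d(g) = 3 + 1/(3*(37 + g))
1/d(y(5, P(-4, 0))) = 1/((334 + 9*((0*(-1 + 0) + 5)/(-27 + 0*(-1 + 0))))/(3*(37 + (0*(-1 + 0) + 5)/(-27 + 0*(-1 + 0))))) = 1/((334 + 9*((0*(-1) + 5)/(-27 + 0*(-1))))/(3*(37 + (0*(-1) + 5)/(-27 + 0*(-1))))) = 1/((334 + 9*((0 + 5)/(-27 + 0)))/(3*(37 + (0 + 5)/(-27 + 0)))) = 1/((334 + 9*(5/(-27)))/(3*(37 + 5/(-27)))) = 1/((334 + 9*(-1/27*5))/(3*(37 - 1/27*5))) = 1/((334 + 9*(-5/27))/(3*(37 - 5/27))) = 1/((334 - 5/3)/(3*(994/27))) = 1/((⅓)*(27/994)*(997/3)) = 1/(2991/994) = 994/2991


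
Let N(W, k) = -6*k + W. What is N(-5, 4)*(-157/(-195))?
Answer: -4553/195 ≈ -23.349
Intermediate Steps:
N(W, k) = W - 6*k
N(-5, 4)*(-157/(-195)) = (-5 - 6*4)*(-157/(-195)) = (-5 - 24)*(-157*(-1/195)) = -29*157/195 = -4553/195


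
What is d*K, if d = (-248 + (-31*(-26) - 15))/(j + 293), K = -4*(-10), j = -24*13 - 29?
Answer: -905/2 ≈ -452.50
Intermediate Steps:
j = -341 (j = -312 - 29 = -341)
K = 40
d = -181/16 (d = (-248 + (-31*(-26) - 15))/(-341 + 293) = (-248 + (806 - 15))/(-48) = (-248 + 791)*(-1/48) = 543*(-1/48) = -181/16 ≈ -11.313)
d*K = -181/16*40 = -905/2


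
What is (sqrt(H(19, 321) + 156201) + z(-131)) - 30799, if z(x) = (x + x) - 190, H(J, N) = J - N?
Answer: -31251 + sqrt(155899) ≈ -30856.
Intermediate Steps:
z(x) = -190 + 2*x (z(x) = 2*x - 190 = -190 + 2*x)
(sqrt(H(19, 321) + 156201) + z(-131)) - 30799 = (sqrt((19 - 1*321) + 156201) + (-190 + 2*(-131))) - 30799 = (sqrt((19 - 321) + 156201) + (-190 - 262)) - 30799 = (sqrt(-302 + 156201) - 452) - 30799 = (sqrt(155899) - 452) - 30799 = (-452 + sqrt(155899)) - 30799 = -31251 + sqrt(155899)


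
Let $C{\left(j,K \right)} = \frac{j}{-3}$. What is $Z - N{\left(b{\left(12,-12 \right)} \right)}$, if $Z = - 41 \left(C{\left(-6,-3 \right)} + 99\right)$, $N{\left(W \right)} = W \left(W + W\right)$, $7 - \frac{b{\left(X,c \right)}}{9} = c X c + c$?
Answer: $-473154463$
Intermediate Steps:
$b{\left(X,c \right)} = 63 - 9 c - 9 X c^{2}$ ($b{\left(X,c \right)} = 63 - 9 \left(c X c + c\right) = 63 - 9 \left(X c c + c\right) = 63 - 9 \left(X c^{2} + c\right) = 63 - 9 \left(c + X c^{2}\right) = 63 - \left(9 c + 9 X c^{2}\right) = 63 - 9 c - 9 X c^{2}$)
$C{\left(j,K \right)} = - \frac{j}{3}$ ($C{\left(j,K \right)} = j \left(- \frac{1}{3}\right) = - \frac{j}{3}$)
$N{\left(W \right)} = 2 W^{2}$ ($N{\left(W \right)} = W 2 W = 2 W^{2}$)
$Z = -4141$ ($Z = - 41 \left(\left(- \frac{1}{3}\right) \left(-6\right) + 99\right) = - 41 \left(2 + 99\right) = \left(-41\right) 101 = -4141$)
$Z - N{\left(b{\left(12,-12 \right)} \right)} = -4141 - 2 \left(63 - -108 - 108 \left(-12\right)^{2}\right)^{2} = -4141 - 2 \left(63 + 108 - 108 \cdot 144\right)^{2} = -4141 - 2 \left(63 + 108 - 15552\right)^{2} = -4141 - 2 \left(-15381\right)^{2} = -4141 - 2 \cdot 236575161 = -4141 - 473150322 = -473154463$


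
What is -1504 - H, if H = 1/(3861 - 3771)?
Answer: -135361/90 ≈ -1504.0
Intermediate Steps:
H = 1/90 ≈ 0.011111
-1504 - H = -1504 - 1*1/90 = -1504 - 1/90 = -135361/90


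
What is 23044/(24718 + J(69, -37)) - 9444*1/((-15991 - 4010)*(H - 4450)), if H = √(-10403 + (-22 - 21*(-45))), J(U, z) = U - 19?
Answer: 38043170811053/40893971316336 - 1574*I*√2370/33021617665 ≈ 0.93029 - 2.3205e-6*I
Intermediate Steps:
J(U, z) = -19 + U
H = 2*I*√2370 (H = √(-10403 + (-22 + 945)) = √(-10403 + 923) = √(-9480) = 2*I*√2370 ≈ 97.365*I)
23044/(24718 + J(69, -37)) - 9444*1/((-15991 - 4010)*(H - 4450)) = 23044/(24718 + (-19 + 69)) - 9444*1/((-15991 - 4010)*(2*I*√2370 - 4450)) = 23044/(24718 + 50) - 9444*(-1/(20001*(-4450 + 2*I*√2370))) = 23044/24768 - 9444/(89004450 - 40002*I*√2370) = 23044*(1/24768) - 9444/(89004450 - 40002*I*√2370) = 5761/6192 - 9444/(89004450 - 40002*I*√2370)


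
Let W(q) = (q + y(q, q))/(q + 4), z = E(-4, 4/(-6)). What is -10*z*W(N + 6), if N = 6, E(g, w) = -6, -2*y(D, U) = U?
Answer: 45/2 ≈ 22.500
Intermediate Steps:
y(D, U) = -U/2
z = -6
W(q) = q/(2*(4 + q)) (W(q) = (q - q/2)/(q + 4) = (q/2)/(4 + q) = q/(2*(4 + q)))
-10*z*W(N + 6) = -(-60)*(6 + 6)/(2*(4 + (6 + 6))) = -(-60)*(½)*12/(4 + 12) = -(-60)*(½)*12/16 = -(-60)*(½)*12*(1/16) = -(-60)*3/8 = -10*(-9/4) = 45/2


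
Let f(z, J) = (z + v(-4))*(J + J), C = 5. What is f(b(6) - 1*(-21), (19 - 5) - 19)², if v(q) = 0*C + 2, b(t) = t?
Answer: 84100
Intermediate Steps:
v(q) = 2 (v(q) = 0*5 + 2 = 0 + 2 = 2)
f(z, J) = 2*J*(2 + z) (f(z, J) = (z + 2)*(J + J) = (2 + z)*(2*J) = 2*J*(2 + z))
f(b(6) - 1*(-21), (19 - 5) - 19)² = (2*((19 - 5) - 19)*(2 + (6 - 1*(-21))))² = (2*(14 - 19)*(2 + (6 + 21)))² = (2*(-5)*(2 + 27))² = (2*(-5)*29)² = (-290)² = 84100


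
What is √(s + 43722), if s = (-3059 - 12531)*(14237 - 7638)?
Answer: 496*I*√418 ≈ 10141.0*I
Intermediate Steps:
s = -102878410 (s = -15590*6599 = -102878410)
√(s + 43722) = √(-102878410 + 43722) = √(-102834688) = 496*I*√418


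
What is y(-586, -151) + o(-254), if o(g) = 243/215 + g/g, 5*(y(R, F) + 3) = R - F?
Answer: -18892/215 ≈ -87.870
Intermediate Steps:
y(R, F) = -3 - F/5 + R/5 (y(R, F) = -3 + (R - F)/5 = -3 + (-F/5 + R/5) = -3 - F/5 + R/5)
o(g) = 458/215 (o(g) = 243*(1/215) + 1 = 243/215 + 1 = 458/215)
y(-586, -151) + o(-254) = (-3 - ⅕*(-151) + (⅕)*(-586)) + 458/215 = (-3 + 151/5 - 586/5) + 458/215 = -90 + 458/215 = -18892/215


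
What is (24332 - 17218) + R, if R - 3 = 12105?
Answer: 19222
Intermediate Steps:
R = 12108 (R = 3 + 12105 = 12108)
(24332 - 17218) + R = (24332 - 17218) + 12108 = 7114 + 12108 = 19222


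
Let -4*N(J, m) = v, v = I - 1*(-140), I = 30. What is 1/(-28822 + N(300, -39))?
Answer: -2/57729 ≈ -3.4645e-5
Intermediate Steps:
v = 170 (v = 30 - 1*(-140) = 30 + 140 = 170)
N(J, m) = -85/2 (N(J, m) = -¼*170 = -85/2)
1/(-28822 + N(300, -39)) = 1/(-28822 - 85/2) = 1/(-57729/2) = -2/57729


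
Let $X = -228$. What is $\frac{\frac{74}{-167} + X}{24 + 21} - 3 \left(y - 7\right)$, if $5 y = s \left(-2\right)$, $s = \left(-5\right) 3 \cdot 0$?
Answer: $\frac{23933}{1503} \approx 15.923$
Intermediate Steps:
$s = 0$ ($s = \left(-15\right) 0 = 0$)
$y = 0$ ($y = \frac{0 \left(-2\right)}{5} = \frac{1}{5} \cdot 0 = 0$)
$\frac{\frac{74}{-167} + X}{24 + 21} - 3 \left(y - 7\right) = \frac{\frac{74}{-167} - 228}{24 + 21} - 3 \left(0 - 7\right) = \frac{74 \left(- \frac{1}{167}\right) - 228}{45} - 3 \left(-7\right) = \left(- \frac{74}{167} - 228\right) \frac{1}{45} - -21 = \left(- \frac{38150}{167}\right) \frac{1}{45} + 21 = - \frac{7630}{1503} + 21 = \frac{23933}{1503}$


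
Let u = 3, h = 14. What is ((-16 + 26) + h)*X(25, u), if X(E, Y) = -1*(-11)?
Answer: 264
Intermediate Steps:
X(E, Y) = 11
((-16 + 26) + h)*X(25, u) = ((-16 + 26) + 14)*11 = (10 + 14)*11 = 24*11 = 264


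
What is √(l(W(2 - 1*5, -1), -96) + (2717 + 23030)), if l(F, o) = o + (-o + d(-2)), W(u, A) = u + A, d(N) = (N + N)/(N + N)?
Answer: 2*√6437 ≈ 160.46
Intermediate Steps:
d(N) = 1 (d(N) = (2*N)/((2*N)) = (2*N)*(1/(2*N)) = 1)
W(u, A) = A + u
l(F, o) = 1 (l(F, o) = o + (-o + 1) = o + (1 - o) = 1)
√(l(W(2 - 1*5, -1), -96) + (2717 + 23030)) = √(1 + (2717 + 23030)) = √(1 + 25747) = √25748 = 2*√6437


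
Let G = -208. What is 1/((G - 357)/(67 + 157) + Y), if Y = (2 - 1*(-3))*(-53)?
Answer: -224/59925 ≈ -0.0037380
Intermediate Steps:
Y = -265 (Y = (2 + 3)*(-53) = 5*(-53) = -265)
1/((G - 357)/(67 + 157) + Y) = 1/((-208 - 357)/(67 + 157) - 265) = 1/(-565/224 - 265) = 1/(-59925/224) = -224/59925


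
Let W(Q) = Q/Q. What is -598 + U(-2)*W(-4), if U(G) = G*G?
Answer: -594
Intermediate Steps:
W(Q) = 1
U(G) = G²
-598 + U(-2)*W(-4) = -598 + (-2)²*1 = -598 + 4*1 = -598 + 4 = -594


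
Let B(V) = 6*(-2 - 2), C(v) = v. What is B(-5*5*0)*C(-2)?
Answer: 48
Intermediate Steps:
B(V) = -24 (B(V) = 6*(-4) = -24)
B(-5*5*0)*C(-2) = -24*(-2) = 48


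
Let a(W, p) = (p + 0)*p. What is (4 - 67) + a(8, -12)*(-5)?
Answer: -783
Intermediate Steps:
a(W, p) = p² (a(W, p) = p*p = p²)
(4 - 67) + a(8, -12)*(-5) = (4 - 67) + (-12)²*(-5) = -63 + 144*(-5) = -63 - 720 = -783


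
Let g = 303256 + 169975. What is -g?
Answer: -473231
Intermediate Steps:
g = 473231
-g = -1*473231 = -473231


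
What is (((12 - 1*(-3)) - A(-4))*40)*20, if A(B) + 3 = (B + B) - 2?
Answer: 22400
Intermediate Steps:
A(B) = -5 + 2*B (A(B) = -3 + ((B + B) - 2) = -3 + (2*B - 2) = -3 + (-2 + 2*B) = -5 + 2*B)
(((12 - 1*(-3)) - A(-4))*40)*20 = (((12 - 1*(-3)) - (-5 + 2*(-4)))*40)*20 = (((12 + 3) - (-5 - 8))*40)*20 = ((15 - 1*(-13))*40)*20 = ((15 + 13)*40)*20 = (28*40)*20 = 1120*20 = 22400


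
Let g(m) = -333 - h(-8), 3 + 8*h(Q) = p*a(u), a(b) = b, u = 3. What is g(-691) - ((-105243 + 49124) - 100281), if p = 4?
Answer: 1248527/8 ≈ 1.5607e+5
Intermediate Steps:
h(Q) = 9/8 (h(Q) = -3/8 + (4*3)/8 = -3/8 + (⅛)*12 = -3/8 + 3/2 = 9/8)
g(m) = -2673/8 (g(m) = -333 - 1*9/8 = -333 - 9/8 = -2673/8)
g(-691) - ((-105243 + 49124) - 100281) = -2673/8 - ((-105243 + 49124) - 100281) = -2673/8 - (-56119 - 100281) = -2673/8 - 1*(-156400) = -2673/8 + 156400 = 1248527/8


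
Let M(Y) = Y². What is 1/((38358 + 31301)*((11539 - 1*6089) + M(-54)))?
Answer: 1/582767194 ≈ 1.7160e-9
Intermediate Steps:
1/((38358 + 31301)*((11539 - 1*6089) + M(-54))) = 1/((38358 + 31301)*((11539 - 1*6089) + (-54)²)) = 1/(69659*((11539 - 6089) + 2916)) = 1/(69659*(5450 + 2916)) = 1/(69659*8366) = 1/582767194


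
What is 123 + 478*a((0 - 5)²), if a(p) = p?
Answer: 12073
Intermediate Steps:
123 + 478*a((0 - 5)²) = 123 + 478*(0 - 5)² = 123 + 478*(-5)² = 123 + 478*25 = 123 + 11950 = 12073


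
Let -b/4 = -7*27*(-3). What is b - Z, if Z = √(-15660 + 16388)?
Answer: -2268 - 2*√182 ≈ -2295.0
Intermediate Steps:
Z = 2*√182 (Z = √728 = 2*√182 ≈ 26.981)
b = -2268 (b = -4*(-7*27)*(-3) = -(-756)*(-3) = -4*567 = -2268)
b - Z = -2268 - 2*√182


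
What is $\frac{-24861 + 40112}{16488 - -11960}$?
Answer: $\frac{15251}{28448} \approx 0.5361$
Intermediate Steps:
$\frac{-24861 + 40112}{16488 - -11960} = \frac{15251}{16488 + 11960} = \frac{15251}{28448}$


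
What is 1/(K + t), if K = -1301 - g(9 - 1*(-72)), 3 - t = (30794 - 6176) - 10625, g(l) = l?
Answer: -1/15372 ≈ -6.5053e-5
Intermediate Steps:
t = -13990 (t = 3 - ((30794 - 6176) - 10625) = 3 - (24618 - 10625) = 3 - 1*13993 = 3 - 13993 = -13990)
K = -1382 (K = -1301 - (9 - 1*(-72)) = -1301 - (9 + 72) = -1301 - 1*81 = -1301 - 81 = -1382)
1/(K + t) = 1/(-1382 - 13990) = 1/(-15372) = -1/15372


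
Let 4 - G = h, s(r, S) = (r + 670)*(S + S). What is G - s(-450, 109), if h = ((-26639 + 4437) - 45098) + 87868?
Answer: -68524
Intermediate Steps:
s(r, S) = 2*S*(670 + r) (s(r, S) = (670 + r)*(2*S) = 2*S*(670 + r))
h = 20568 (h = (-22202 - 45098) + 87868 = -67300 + 87868 = 20568)
G = -20564 (G = 4 - 1*20568 = 4 - 20568 = -20564)
G - s(-450, 109) = -20564 - 2*109*(670 - 450) = -20564 - 2*109*220 = -20564 - 1*47960 = -20564 - 47960 = -68524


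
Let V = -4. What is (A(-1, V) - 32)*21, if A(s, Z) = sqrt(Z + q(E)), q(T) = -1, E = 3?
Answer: -672 + 21*I*sqrt(5) ≈ -672.0 + 46.957*I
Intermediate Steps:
A(s, Z) = sqrt(-1 + Z) (A(s, Z) = sqrt(Z - 1) = sqrt(-1 + Z))
(A(-1, V) - 32)*21 = (sqrt(-1 - 4) - 32)*21 = (sqrt(-5) - 32)*21 = (I*sqrt(5) - 32)*21 = (-32 + I*sqrt(5))*21 = -672 + 21*I*sqrt(5)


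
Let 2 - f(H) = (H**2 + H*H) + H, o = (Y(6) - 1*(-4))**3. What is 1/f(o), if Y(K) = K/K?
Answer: -1/31373 ≈ -3.1875e-5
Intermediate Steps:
Y(K) = 1
o = 125 (o = (1 - 1*(-4))**3 = (1 + 4)**3 = 5**3 = 125)
f(H) = 2 - H - 2*H**2 (f(H) = 2 - ((H**2 + H*H) + H) = 2 - ((H**2 + H**2) + H) = 2 - (2*H**2 + H) = 2 - (H + 2*H**2) = 2 + (-H - 2*H**2) = 2 - H - 2*H**2)
1/f(o) = 1/(2 - 1*125 - 2*125**2) = 1/(2 - 125 - 2*15625) = 1/(2 - 125 - 31250) = 1/(-31373) = -1/31373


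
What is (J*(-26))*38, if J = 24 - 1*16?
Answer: -7904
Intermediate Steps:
J = 8 (J = 24 - 16 = 8)
(J*(-26))*38 = (8*(-26))*38 = -208*38 = -7904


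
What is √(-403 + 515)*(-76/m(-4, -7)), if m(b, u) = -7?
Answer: 304*√7/7 ≈ 114.90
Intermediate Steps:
√(-403 + 515)*(-76/m(-4, -7)) = √(-403 + 515)*(-76/(-7)) = √112*(-76*(-⅐)) = (4*√7)*(76/7) = 304*√7/7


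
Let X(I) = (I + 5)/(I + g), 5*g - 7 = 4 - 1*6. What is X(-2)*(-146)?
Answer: 438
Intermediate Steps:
g = 1 (g = 7/5 + (4 - 1*6)/5 = 7/5 + (4 - 6)/5 = 7/5 + (⅕)*(-2) = 7/5 - ⅖ = 1)
X(I) = (5 + I)/(1 + I) (X(I) = (I + 5)/(I + 1) = (5 + I)/(1 + I))
X(-2)*(-146) = ((5 - 2)/(1 - 2))*(-146) = (3/(-1))*(-146) = -1*3*(-146) = -3*(-146) = 438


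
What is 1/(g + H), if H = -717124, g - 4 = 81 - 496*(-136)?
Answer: -1/649583 ≈ -1.5394e-6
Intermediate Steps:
g = 67541 (g = 4 + (81 - 496*(-136)) = 4 + (81 + 67456) = 4 + 67537 = 67541)
1/(g + H) = 1/(67541 - 717124) = 1/(-649583) = -1/649583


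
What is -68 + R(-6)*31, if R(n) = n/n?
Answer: -37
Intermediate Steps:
R(n) = 1
-68 + R(-6)*31 = -68 + 1*31 = -68 + 31 = -37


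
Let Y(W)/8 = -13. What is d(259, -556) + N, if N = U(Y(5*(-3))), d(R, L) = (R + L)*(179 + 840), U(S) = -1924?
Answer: -304567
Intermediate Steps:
Y(W) = -104 (Y(W) = 8*(-13) = -104)
d(R, L) = 1019*L + 1019*R (d(R, L) = (L + R)*1019 = 1019*L + 1019*R)
N = -1924
d(259, -556) + N = (1019*(-556) + 1019*259) - 1924 = (-566564 + 263921) - 1924 = -302643 - 1924 = -304567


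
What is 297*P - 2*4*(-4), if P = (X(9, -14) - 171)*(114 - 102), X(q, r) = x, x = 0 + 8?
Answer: -580900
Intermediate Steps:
x = 8
X(q, r) = 8
P = -1956 (P = (8 - 171)*(114 - 102) = -163*12 = -1956)
297*P - 2*4*(-4) = 297*(-1956) - 2*4*(-4) = -580932 - 8*(-4) = -580932 + 32 = -580900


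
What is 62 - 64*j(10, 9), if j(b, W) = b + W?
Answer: -1154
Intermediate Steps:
j(b, W) = W + b
62 - 64*j(10, 9) = 62 - 64*(9 + 10) = 62 - 64*19 = 62 - 1216 = -1154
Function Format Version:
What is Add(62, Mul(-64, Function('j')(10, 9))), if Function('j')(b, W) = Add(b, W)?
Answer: -1154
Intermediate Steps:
Function('j')(b, W) = Add(W, b)
Add(62, Mul(-64, Function('j')(10, 9))) = Add(62, Mul(-64, Add(9, 10))) = Add(62, Mul(-64, 19)) = Add(62, -1216) = -1154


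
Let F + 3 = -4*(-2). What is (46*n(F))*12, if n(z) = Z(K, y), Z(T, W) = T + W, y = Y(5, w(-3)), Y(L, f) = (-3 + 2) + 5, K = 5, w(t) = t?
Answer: 4968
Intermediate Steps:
Y(L, f) = 4 (Y(L, f) = -1 + 5 = 4)
y = 4
F = 5 (F = -3 - 4*(-2) = -3 + 8 = 5)
n(z) = 9 (n(z) = 5 + 4 = 9)
(46*n(F))*12 = (46*9)*12 = 414*12 = 4968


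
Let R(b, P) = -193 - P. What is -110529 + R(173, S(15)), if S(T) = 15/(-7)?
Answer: -775039/7 ≈ -1.1072e+5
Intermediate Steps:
S(T) = -15/7 (S(T) = 15*(-⅐) = -15/7)
-110529 + R(173, S(15)) = -110529 + (-193 - 1*(-15/7)) = -110529 + (-193 + 15/7) = -110529 - 1336/7 = -775039/7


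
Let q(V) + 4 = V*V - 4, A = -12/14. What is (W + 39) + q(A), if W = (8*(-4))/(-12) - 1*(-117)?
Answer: 22256/147 ≈ 151.40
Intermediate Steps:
A = -6/7 (A = -12*1/14 = -6/7 ≈ -0.85714)
q(V) = -8 + V**2 (q(V) = -4 + (V*V - 4) = -4 + (V**2 - 4) = -4 + (-4 + V**2) = -8 + V**2)
W = 359/3 (W = -32*(-1/12) + 117 = 8/3 + 117 = 359/3 ≈ 119.67)
(W + 39) + q(A) = (359/3 + 39) + (-8 + (-6/7)**2) = 476/3 + (-8 + 36/49) = 476/3 - 356/49 = 22256/147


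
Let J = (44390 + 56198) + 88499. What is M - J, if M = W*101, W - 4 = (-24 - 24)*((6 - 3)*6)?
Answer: -275947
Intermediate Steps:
W = -860 (W = 4 + (-24 - 24)*((6 - 3)*6) = 4 - 144*6 = 4 - 48*18 = 4 - 864 = -860)
M = -86860 (M = -860*101 = -86860)
J = 189087 (J = 100588 + 88499 = 189087)
M - J = -86860 - 1*189087 = -86860 - 189087 = -275947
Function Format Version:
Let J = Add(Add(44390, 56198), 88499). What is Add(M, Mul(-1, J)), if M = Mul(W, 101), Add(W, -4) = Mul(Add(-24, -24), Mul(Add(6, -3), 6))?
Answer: -275947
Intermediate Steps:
W = -860 (W = Add(4, Mul(Add(-24, -24), Mul(Add(6, -3), 6))) = Add(4, Mul(-48, Mul(3, 6))) = Add(4, Mul(-48, 18)) = Add(4, -864) = -860)
M = -86860 (M = Mul(-860, 101) = -86860)
J = 189087 (J = Add(100588, 88499) = 189087)
Add(M, Mul(-1, J)) = Add(-86860, Mul(-1, 189087)) = Add(-86860, -189087) = -275947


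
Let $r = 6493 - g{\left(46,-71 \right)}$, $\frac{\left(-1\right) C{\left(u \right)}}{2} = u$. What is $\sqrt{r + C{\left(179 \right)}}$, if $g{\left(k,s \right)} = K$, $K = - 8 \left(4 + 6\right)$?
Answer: $\sqrt{6215} \approx 78.835$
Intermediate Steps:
$C{\left(u \right)} = - 2 u$
$K = -80$ ($K = \left(-8\right) 10 = -80$)
$g{\left(k,s \right)} = -80$
$r = 6573$ ($r = 6493 - -80 = 6493 + 80 = 6573$)
$\sqrt{r + C{\left(179 \right)}} = \sqrt{6573 - 358} = \sqrt{6215}$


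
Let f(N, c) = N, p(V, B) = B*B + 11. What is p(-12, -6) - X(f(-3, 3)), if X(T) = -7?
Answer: 54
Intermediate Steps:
p(V, B) = 11 + B² (p(V, B) = B² + 11 = 11 + B²)
p(-12, -6) - X(f(-3, 3)) = (11 + (-6)²) - 1*(-7) = (11 + 36) + 7 = 47 + 7 = 54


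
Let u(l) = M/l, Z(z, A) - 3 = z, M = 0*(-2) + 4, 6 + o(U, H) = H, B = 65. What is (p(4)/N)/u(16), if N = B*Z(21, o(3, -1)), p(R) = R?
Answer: 2/195 ≈ 0.010256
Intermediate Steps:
o(U, H) = -6 + H
M = 4 (M = 0 + 4 = 4)
Z(z, A) = 3 + z
N = 1560 (N = 65*(3 + 21) = 65*24 = 1560)
u(l) = 4/l
(p(4)/N)/u(16) = (4/1560)/((4/16)) = (4*(1/1560))/((4*(1/16))) = 1/(390*(¼)) = (1/390)*4 = 2/195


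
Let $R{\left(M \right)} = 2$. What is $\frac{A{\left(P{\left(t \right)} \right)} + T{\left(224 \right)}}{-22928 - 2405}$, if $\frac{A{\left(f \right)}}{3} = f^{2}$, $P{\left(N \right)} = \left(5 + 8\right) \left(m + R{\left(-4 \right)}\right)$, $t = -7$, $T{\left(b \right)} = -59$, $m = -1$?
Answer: $- \frac{64}{3619} \approx -0.017684$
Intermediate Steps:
$P{\left(N \right)} = 13$ ($P{\left(N \right)} = \left(5 + 8\right) \left(-1 + 2\right) = 13 \cdot 1 = 13$)
$A{\left(f \right)} = 3 f^{2}$
$\frac{A{\left(P{\left(t \right)} \right)} + T{\left(224 \right)}}{-22928 - 2405} = \frac{3 \cdot 13^{2} - 59}{-22928 - 2405} = \frac{3 \cdot 169 - 59}{-25333} = \left(507 - 59\right) \left(- \frac{1}{25333}\right) = 448 \left(- \frac{1}{25333}\right) = - \frac{64}{3619}$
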